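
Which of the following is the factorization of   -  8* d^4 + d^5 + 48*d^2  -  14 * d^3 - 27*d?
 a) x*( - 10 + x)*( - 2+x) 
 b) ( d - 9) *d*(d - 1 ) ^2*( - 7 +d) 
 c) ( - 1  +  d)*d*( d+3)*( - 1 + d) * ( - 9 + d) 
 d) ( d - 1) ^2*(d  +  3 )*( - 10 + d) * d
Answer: c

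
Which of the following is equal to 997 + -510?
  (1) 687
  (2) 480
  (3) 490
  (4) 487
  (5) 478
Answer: 4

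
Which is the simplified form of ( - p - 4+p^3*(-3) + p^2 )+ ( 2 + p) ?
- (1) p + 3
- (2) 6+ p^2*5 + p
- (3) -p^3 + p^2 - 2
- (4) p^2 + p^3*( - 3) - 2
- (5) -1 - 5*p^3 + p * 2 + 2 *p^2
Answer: 4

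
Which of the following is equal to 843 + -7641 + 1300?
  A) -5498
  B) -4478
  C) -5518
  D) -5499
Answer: A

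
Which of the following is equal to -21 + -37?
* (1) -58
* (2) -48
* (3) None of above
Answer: 1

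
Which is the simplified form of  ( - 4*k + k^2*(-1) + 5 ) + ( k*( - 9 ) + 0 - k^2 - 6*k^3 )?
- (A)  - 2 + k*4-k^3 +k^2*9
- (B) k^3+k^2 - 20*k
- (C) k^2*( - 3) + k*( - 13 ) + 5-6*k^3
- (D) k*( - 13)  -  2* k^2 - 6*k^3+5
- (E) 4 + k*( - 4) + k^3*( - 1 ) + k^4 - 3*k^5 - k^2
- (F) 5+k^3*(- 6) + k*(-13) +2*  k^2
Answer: D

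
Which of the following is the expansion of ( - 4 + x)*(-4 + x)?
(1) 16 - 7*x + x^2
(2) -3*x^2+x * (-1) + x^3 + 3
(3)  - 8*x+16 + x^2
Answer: 3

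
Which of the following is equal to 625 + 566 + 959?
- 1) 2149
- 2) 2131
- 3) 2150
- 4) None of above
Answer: 3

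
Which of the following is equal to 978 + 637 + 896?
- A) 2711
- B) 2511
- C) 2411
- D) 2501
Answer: B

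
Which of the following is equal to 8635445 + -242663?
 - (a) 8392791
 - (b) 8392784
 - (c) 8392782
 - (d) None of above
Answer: c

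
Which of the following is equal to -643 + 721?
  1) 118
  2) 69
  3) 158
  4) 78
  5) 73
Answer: 4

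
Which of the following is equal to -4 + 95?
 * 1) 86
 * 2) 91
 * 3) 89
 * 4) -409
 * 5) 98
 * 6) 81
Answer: 2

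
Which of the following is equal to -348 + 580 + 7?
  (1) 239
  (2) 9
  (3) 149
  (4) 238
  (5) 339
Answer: 1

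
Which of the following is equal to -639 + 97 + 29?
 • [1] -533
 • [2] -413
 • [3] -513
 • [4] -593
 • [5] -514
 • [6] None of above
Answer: 3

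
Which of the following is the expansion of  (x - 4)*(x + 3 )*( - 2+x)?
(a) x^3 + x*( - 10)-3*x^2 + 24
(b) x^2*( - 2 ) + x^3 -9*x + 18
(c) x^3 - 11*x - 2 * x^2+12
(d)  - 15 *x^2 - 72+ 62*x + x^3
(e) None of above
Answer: a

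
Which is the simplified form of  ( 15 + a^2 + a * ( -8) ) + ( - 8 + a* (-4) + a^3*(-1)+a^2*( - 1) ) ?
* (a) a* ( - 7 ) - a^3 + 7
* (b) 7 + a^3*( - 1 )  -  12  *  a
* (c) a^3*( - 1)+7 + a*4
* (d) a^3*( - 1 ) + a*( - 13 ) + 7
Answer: b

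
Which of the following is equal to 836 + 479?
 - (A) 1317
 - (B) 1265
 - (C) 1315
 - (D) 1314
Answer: C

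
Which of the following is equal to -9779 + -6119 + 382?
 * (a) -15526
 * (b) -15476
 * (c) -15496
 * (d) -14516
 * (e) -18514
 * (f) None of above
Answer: f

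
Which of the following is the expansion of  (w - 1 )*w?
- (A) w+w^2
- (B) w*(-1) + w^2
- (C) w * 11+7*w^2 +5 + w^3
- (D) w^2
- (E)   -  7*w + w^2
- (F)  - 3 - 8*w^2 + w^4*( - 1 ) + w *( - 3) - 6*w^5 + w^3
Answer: B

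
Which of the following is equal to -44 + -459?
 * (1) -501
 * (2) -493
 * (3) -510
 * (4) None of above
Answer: 4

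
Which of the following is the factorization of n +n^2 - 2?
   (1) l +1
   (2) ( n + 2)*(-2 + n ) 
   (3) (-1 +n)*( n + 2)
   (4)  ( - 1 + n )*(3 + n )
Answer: 3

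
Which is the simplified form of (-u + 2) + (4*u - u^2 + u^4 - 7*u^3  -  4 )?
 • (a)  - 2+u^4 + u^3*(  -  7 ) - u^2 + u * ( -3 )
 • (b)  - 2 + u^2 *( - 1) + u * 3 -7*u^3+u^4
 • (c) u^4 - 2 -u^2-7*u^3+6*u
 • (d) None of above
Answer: b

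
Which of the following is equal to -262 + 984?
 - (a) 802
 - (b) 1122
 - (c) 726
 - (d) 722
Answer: d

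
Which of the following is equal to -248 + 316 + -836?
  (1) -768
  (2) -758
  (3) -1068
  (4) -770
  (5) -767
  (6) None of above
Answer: 1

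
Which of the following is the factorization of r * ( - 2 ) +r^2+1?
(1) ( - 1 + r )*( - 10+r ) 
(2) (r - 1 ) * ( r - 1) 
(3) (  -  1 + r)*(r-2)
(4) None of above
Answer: 2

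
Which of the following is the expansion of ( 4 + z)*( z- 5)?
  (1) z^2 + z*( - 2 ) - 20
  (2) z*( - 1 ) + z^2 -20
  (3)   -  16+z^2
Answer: 2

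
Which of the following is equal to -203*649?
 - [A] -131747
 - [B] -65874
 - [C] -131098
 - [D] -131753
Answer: A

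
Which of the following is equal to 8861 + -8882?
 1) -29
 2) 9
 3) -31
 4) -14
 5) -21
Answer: 5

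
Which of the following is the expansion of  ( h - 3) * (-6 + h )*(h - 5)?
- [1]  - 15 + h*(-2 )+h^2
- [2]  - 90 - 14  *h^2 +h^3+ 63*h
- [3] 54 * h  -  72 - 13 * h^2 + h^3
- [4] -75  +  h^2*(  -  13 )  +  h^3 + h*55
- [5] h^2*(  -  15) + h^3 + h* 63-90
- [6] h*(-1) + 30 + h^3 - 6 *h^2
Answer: 2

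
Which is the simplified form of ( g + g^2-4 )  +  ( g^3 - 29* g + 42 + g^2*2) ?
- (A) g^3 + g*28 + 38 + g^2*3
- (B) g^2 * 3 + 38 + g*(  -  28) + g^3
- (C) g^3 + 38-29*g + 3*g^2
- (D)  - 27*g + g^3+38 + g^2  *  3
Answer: B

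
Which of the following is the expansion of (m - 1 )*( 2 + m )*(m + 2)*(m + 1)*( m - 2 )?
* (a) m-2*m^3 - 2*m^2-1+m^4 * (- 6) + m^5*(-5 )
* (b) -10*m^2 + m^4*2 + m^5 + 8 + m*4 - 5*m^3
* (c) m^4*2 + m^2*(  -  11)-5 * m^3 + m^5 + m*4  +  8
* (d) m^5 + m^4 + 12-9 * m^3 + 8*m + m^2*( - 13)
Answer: b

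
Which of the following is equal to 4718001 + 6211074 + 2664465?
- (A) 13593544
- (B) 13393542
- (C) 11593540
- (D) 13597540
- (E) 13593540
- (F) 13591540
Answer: E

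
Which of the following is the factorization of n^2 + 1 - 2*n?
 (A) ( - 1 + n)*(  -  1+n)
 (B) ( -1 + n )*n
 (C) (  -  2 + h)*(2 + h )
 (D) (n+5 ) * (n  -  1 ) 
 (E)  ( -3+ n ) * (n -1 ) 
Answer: A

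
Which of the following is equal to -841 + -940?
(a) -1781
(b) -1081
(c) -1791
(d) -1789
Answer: a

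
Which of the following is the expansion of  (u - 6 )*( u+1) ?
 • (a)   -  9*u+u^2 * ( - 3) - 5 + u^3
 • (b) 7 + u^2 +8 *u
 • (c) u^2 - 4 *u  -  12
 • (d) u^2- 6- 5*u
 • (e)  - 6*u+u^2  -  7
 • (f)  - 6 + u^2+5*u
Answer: d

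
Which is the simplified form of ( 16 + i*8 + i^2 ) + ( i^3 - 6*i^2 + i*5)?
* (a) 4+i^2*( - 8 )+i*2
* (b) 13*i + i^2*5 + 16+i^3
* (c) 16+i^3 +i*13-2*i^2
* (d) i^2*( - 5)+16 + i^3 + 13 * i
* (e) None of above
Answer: d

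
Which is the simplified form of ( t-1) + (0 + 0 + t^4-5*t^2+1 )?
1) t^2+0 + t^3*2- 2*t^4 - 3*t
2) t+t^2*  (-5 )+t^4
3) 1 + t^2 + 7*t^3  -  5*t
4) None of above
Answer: 2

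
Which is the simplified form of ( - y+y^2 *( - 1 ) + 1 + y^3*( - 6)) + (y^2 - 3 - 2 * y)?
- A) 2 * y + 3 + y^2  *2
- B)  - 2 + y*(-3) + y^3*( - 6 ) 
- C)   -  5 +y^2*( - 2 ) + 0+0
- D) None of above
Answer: B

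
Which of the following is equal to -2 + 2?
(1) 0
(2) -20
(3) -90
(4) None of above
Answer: 1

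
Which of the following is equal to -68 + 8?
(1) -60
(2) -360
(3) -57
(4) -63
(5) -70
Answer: 1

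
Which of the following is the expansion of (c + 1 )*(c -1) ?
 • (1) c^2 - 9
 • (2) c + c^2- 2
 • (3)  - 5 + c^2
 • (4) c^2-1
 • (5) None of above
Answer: 4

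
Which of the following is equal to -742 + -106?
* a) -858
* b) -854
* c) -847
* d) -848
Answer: d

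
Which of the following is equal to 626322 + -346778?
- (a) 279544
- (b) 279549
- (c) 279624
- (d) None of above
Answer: a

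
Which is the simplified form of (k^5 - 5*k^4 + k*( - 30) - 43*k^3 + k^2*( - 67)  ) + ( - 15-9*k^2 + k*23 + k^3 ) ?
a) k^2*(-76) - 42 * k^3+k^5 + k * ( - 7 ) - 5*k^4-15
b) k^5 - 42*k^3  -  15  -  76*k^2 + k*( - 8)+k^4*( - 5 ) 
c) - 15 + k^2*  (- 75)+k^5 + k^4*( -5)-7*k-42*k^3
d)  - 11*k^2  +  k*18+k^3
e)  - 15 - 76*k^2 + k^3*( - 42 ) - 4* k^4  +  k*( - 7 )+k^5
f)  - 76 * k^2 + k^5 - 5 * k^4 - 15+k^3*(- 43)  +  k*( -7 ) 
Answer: a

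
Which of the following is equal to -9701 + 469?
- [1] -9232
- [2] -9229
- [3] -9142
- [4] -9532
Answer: 1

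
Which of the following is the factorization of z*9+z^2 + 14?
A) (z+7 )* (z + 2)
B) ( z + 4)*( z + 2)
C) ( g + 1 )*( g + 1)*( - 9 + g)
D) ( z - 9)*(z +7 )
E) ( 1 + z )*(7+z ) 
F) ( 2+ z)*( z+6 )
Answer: A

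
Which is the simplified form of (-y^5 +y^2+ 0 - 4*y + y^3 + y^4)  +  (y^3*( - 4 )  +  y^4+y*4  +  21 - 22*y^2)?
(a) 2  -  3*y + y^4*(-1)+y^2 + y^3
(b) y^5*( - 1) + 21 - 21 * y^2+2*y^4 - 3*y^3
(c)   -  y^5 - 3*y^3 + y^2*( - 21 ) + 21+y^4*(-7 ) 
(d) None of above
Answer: b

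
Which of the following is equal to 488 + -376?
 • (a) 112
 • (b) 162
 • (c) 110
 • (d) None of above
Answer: a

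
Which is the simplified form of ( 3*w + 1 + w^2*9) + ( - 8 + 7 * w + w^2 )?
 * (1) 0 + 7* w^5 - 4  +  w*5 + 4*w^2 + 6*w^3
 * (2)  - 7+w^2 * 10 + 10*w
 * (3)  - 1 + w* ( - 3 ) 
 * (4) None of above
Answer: 2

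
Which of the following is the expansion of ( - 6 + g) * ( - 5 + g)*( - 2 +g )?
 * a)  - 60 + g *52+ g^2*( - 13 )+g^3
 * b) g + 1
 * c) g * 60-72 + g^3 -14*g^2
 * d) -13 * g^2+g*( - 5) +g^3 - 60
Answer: a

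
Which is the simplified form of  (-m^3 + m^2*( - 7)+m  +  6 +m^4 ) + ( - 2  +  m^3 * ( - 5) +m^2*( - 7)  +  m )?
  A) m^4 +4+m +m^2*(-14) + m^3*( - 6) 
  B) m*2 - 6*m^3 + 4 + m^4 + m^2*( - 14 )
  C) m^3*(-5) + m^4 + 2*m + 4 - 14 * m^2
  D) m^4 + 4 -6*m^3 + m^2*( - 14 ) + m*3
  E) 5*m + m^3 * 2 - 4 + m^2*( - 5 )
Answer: B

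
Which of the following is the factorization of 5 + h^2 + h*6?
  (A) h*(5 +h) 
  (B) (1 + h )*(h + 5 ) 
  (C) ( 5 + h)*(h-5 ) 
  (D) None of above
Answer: B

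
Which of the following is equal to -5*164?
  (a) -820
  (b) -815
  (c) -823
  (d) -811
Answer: a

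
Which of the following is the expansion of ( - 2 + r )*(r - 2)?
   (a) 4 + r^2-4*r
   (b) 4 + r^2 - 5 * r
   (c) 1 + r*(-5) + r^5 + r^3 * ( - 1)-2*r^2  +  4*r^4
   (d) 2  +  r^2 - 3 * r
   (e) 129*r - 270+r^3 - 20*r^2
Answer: a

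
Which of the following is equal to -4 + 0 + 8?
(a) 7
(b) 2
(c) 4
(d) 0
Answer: c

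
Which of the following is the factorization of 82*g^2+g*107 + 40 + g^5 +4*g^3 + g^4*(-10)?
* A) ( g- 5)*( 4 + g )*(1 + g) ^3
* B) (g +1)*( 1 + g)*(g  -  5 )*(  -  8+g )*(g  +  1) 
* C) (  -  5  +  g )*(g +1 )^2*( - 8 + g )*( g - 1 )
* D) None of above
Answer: B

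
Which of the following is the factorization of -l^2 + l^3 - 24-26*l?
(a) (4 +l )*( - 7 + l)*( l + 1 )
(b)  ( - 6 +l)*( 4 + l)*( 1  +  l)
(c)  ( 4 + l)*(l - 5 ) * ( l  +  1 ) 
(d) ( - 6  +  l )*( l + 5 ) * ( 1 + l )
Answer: b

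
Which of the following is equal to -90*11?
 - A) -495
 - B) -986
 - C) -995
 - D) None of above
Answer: D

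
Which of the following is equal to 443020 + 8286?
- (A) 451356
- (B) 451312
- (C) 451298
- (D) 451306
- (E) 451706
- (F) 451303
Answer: D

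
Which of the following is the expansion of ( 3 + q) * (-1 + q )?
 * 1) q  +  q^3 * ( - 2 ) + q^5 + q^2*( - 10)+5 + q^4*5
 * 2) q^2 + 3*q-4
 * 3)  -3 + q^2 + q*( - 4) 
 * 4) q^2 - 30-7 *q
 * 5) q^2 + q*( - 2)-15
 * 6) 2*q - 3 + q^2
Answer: 6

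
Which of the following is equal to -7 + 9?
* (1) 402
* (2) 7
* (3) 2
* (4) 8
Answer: 3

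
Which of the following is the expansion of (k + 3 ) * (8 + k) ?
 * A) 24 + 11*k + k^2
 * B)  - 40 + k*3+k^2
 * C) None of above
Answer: A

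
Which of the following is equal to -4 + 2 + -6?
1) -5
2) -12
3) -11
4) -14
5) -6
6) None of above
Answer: 6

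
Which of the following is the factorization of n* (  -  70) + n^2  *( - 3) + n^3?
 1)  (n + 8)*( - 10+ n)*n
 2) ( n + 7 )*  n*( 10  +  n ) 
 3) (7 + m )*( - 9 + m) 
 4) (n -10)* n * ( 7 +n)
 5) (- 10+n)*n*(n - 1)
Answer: 4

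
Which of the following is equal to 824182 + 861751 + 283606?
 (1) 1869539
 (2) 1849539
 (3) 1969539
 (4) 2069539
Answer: 3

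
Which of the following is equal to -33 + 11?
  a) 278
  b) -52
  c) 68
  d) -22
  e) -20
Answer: d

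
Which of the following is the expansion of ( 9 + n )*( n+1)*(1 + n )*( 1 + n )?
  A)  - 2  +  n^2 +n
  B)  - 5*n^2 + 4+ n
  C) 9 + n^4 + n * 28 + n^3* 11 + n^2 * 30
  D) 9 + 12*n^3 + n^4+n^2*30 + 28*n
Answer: D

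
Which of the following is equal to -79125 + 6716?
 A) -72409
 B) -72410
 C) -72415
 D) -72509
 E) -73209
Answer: A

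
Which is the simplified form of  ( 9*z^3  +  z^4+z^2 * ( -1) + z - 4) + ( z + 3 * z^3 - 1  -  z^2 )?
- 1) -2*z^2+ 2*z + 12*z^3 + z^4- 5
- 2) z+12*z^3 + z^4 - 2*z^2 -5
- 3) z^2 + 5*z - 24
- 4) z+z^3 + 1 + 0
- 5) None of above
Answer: 1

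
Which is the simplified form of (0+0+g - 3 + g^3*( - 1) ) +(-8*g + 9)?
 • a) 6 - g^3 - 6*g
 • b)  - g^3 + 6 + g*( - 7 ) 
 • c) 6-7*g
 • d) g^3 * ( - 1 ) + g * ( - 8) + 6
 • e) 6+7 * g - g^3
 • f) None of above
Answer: b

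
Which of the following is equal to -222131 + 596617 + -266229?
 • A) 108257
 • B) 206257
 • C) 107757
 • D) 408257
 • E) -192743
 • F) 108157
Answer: A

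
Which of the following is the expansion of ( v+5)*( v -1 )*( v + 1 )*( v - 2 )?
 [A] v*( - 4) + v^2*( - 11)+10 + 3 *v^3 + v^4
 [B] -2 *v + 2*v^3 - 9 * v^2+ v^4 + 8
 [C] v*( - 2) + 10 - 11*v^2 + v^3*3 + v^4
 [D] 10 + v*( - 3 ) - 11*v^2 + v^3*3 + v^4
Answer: D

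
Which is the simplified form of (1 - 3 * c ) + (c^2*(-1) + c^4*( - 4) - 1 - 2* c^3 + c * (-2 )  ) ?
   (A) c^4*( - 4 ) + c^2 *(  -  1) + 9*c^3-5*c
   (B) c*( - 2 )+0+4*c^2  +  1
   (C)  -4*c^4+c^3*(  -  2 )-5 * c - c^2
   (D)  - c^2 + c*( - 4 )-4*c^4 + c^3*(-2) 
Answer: C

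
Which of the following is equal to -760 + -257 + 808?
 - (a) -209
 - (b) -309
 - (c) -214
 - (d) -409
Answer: a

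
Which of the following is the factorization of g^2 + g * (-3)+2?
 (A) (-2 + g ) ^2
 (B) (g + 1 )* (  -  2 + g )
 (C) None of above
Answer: C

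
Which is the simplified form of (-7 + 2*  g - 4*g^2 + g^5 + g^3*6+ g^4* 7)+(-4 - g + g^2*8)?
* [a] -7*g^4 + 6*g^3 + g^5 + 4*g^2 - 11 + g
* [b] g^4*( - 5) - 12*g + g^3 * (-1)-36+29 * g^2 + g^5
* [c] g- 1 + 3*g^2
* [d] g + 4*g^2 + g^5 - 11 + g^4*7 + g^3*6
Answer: d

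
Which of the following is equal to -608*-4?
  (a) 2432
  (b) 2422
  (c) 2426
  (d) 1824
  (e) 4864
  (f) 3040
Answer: a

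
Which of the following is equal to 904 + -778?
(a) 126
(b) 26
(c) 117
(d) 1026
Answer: a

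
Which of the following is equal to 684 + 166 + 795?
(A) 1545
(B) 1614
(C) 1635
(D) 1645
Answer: D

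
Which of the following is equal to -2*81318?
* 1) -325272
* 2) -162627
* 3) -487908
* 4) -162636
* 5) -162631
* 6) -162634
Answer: 4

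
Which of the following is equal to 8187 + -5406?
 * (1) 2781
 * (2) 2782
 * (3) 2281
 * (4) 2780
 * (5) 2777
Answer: 1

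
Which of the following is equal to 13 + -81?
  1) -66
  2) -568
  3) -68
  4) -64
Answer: 3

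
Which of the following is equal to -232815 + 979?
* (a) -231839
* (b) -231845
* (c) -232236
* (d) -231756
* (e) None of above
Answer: e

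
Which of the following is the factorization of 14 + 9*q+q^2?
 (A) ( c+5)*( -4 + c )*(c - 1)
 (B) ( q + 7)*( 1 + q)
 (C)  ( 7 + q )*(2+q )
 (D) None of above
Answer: C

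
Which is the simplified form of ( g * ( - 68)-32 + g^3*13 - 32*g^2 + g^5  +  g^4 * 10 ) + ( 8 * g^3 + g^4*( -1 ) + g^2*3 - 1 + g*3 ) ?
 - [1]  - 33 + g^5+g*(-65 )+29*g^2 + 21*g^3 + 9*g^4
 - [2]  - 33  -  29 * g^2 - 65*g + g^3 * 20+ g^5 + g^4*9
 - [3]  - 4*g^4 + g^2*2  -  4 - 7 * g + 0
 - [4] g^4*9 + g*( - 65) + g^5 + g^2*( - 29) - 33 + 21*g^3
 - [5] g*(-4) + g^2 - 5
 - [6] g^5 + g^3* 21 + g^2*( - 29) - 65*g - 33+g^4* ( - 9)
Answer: 4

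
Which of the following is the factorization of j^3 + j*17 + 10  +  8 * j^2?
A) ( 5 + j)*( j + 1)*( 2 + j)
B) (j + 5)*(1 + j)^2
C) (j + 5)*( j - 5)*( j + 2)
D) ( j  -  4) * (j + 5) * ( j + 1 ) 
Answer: A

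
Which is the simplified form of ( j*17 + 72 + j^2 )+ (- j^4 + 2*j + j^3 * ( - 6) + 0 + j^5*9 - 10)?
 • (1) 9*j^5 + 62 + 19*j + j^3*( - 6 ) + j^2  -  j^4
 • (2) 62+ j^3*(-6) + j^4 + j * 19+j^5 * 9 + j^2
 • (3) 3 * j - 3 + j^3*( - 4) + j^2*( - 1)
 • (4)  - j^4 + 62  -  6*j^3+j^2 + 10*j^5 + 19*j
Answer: 1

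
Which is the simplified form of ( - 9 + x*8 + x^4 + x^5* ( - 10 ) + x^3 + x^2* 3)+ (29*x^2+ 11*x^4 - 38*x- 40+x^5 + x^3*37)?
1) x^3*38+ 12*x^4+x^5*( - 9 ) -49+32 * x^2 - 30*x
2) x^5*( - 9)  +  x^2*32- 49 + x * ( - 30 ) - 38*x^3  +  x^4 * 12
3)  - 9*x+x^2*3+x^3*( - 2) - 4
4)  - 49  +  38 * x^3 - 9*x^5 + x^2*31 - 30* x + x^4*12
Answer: 1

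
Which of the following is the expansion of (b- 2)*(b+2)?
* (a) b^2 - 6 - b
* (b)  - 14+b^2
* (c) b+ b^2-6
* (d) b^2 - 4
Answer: d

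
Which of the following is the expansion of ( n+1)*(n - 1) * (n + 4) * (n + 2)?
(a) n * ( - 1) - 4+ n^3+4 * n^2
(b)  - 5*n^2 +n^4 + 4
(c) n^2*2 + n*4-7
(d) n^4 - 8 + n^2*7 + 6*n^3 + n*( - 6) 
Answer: d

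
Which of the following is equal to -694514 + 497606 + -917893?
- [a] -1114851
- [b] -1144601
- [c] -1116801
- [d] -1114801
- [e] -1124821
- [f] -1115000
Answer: d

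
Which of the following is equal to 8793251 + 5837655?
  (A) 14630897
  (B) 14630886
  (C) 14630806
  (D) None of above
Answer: D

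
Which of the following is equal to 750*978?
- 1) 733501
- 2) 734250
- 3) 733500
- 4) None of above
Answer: 3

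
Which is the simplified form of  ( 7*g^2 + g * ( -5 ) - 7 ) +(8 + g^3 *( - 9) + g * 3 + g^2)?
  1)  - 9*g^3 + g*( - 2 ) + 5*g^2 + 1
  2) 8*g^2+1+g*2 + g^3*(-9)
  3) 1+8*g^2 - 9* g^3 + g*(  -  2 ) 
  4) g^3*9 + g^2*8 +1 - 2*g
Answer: 3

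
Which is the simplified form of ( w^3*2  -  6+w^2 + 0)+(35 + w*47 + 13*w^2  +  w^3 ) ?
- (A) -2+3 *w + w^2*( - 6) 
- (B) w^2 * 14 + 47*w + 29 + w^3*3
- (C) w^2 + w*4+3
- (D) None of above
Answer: B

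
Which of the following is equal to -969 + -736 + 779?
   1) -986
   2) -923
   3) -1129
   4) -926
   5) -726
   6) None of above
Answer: 4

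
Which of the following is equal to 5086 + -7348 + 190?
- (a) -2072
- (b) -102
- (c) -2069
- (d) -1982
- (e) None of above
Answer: a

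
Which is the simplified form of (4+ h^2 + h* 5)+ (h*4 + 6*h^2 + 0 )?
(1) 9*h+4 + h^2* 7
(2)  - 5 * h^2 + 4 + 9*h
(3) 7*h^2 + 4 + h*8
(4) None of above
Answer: 1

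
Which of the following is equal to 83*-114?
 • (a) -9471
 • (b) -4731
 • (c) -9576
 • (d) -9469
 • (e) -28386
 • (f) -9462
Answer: f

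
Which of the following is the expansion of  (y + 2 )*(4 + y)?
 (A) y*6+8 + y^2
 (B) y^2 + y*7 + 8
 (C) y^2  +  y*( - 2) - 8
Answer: A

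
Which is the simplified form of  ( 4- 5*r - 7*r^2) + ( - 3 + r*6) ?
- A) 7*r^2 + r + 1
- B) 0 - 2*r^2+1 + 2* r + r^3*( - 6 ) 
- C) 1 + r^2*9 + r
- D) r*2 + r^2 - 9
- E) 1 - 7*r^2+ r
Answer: E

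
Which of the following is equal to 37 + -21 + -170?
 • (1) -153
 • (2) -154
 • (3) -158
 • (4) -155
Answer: 2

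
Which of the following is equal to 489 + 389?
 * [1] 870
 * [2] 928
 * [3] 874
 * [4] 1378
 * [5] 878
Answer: 5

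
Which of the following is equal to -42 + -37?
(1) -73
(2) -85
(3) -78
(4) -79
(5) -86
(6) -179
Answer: 4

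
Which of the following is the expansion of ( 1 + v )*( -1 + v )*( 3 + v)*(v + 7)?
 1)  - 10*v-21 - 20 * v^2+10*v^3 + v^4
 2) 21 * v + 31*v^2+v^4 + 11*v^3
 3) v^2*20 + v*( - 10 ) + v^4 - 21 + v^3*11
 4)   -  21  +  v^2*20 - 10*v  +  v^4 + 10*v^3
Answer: 4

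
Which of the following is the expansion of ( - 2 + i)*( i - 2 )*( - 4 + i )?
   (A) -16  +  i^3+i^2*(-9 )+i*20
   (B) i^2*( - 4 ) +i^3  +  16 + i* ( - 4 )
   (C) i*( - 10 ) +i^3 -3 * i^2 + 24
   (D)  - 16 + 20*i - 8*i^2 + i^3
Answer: D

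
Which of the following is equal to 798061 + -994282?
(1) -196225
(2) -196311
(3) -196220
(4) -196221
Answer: 4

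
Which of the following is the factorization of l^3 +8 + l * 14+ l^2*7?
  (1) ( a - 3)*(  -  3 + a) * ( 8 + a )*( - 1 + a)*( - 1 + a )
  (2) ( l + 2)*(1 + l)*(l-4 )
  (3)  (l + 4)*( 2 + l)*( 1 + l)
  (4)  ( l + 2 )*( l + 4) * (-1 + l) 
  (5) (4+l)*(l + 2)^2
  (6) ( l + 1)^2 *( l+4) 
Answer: 3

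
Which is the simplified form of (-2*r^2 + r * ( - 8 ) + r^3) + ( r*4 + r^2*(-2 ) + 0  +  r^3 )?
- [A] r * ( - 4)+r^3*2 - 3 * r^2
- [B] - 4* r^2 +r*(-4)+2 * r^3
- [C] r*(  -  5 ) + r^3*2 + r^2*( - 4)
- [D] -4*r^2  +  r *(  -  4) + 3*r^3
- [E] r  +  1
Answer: B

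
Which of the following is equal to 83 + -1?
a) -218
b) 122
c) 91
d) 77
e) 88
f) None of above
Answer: f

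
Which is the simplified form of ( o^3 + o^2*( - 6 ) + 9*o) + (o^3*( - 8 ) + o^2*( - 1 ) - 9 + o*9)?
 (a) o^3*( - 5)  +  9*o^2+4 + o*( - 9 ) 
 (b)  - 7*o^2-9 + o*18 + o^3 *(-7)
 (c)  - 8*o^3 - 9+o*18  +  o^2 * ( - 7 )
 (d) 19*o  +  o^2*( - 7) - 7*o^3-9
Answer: b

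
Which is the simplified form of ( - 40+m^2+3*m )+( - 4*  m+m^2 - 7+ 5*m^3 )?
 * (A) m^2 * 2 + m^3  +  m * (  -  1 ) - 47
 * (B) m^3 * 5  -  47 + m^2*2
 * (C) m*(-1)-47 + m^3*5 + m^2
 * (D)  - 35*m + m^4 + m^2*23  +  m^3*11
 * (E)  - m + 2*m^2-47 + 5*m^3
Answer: E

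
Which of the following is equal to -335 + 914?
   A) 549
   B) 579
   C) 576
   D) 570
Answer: B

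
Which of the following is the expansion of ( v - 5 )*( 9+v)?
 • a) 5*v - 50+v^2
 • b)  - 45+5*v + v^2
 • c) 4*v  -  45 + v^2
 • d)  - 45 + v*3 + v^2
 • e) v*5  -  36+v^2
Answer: c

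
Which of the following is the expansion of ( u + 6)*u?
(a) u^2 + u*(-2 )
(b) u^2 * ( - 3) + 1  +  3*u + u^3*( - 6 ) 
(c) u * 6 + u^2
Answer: c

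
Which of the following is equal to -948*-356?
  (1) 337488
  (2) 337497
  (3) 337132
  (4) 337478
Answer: 1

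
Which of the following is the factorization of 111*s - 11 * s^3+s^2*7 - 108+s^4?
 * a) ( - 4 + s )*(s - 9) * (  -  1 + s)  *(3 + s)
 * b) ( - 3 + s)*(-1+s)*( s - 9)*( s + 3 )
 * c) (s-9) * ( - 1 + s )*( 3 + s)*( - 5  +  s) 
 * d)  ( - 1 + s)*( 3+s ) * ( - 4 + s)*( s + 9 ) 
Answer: a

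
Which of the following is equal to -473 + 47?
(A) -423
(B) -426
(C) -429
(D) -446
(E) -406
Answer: B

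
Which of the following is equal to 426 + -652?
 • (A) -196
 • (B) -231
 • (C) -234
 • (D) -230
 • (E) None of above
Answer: E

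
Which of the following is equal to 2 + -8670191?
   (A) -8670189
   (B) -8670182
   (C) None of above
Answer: A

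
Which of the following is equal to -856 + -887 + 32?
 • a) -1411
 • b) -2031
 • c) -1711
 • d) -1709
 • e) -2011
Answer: c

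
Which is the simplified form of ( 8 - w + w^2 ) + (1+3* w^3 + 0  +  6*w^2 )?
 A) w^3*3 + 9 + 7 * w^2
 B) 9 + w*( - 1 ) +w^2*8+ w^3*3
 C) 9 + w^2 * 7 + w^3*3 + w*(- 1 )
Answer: C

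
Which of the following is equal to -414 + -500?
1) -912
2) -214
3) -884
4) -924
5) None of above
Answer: 5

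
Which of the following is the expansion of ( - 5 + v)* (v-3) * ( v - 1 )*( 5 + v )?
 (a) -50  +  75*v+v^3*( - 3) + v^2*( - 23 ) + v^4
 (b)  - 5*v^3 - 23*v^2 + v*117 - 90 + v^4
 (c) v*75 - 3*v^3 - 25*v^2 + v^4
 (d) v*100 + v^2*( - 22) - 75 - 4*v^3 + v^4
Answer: d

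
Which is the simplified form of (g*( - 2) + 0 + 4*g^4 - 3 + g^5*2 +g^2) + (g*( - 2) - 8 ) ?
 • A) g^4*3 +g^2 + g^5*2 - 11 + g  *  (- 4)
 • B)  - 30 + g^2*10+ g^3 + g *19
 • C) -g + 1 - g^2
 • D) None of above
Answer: D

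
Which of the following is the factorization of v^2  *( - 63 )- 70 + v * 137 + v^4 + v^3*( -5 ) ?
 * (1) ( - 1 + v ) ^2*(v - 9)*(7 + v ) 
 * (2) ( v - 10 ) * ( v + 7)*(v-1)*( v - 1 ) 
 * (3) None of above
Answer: 2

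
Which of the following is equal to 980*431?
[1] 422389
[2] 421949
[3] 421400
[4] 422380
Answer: 4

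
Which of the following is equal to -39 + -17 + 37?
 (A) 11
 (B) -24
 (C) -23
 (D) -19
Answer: D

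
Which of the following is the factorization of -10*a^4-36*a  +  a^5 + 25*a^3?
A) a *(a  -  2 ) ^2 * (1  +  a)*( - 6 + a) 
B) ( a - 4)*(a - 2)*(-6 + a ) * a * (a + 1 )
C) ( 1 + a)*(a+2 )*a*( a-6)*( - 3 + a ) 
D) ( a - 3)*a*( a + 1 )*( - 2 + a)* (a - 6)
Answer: D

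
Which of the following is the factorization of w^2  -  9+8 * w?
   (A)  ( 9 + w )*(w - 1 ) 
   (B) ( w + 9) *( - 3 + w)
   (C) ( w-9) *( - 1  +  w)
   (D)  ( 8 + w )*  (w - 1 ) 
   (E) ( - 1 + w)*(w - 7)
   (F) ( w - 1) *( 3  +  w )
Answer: A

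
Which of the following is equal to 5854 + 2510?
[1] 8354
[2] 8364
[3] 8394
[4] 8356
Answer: 2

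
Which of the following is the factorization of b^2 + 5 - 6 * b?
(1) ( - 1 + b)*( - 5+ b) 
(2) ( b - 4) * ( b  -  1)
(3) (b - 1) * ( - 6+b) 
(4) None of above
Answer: 1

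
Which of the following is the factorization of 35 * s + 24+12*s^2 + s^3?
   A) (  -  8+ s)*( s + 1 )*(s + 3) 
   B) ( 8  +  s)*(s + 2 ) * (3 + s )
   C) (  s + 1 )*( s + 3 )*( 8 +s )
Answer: C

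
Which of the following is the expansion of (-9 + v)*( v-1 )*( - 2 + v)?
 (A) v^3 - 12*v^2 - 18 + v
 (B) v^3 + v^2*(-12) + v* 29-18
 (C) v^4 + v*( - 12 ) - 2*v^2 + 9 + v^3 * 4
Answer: B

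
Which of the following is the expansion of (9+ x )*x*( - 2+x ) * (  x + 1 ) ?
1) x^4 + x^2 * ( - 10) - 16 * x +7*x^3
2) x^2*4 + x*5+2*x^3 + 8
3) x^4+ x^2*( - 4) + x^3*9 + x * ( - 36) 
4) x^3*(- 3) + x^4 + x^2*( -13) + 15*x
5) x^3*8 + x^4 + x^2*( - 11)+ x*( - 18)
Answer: 5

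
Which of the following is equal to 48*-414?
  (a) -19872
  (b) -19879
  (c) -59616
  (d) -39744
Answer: a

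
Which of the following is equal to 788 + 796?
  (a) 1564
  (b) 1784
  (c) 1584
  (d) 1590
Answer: c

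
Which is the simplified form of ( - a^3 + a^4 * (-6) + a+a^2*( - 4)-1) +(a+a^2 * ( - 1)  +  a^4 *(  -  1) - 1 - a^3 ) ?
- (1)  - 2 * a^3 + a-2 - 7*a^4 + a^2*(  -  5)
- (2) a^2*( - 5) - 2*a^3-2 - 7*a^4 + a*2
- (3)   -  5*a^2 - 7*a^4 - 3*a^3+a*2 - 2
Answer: 2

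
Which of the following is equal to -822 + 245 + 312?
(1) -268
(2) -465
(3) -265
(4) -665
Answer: 3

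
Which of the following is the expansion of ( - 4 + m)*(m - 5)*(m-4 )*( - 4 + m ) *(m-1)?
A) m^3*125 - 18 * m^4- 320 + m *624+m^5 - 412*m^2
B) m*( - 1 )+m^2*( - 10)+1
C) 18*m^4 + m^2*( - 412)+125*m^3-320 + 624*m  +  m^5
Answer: A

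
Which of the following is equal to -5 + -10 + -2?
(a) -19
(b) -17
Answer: b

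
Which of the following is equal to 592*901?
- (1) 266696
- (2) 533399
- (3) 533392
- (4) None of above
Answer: 3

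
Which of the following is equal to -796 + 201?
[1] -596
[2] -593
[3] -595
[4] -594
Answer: 3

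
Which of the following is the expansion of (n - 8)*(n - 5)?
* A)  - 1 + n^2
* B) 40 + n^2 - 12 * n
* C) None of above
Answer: C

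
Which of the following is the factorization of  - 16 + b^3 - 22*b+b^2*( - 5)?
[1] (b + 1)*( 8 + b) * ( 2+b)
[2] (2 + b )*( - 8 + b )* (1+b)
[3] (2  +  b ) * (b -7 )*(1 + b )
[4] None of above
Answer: 2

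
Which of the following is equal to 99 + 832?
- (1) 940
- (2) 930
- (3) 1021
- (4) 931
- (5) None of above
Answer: 4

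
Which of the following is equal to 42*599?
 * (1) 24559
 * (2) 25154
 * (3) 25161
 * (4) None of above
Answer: 4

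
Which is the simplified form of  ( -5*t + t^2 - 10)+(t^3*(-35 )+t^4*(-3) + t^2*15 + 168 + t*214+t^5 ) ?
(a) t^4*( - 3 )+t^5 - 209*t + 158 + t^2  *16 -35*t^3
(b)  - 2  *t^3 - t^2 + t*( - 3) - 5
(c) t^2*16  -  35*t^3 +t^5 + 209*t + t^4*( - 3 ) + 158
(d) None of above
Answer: c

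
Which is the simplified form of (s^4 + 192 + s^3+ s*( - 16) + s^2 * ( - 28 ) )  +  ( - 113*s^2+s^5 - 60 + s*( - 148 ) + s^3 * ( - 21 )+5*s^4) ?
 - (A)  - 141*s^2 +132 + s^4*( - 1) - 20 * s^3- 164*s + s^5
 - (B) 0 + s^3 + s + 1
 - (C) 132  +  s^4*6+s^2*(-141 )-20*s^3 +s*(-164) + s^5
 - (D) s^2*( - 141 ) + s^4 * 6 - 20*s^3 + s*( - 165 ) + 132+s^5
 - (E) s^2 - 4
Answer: C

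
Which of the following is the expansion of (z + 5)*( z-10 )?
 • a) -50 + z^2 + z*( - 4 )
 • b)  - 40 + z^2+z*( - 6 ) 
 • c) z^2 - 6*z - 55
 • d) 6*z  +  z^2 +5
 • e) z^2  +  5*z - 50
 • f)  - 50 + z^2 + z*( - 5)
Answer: f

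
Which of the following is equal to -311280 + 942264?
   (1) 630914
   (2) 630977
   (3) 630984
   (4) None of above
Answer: 3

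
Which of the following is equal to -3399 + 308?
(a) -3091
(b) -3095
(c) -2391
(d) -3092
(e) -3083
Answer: a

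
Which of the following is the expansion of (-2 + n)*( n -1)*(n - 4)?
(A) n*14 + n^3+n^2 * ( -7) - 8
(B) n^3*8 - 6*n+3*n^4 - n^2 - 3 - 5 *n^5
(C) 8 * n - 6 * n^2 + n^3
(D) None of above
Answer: A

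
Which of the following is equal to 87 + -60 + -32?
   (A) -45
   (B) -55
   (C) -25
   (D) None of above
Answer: D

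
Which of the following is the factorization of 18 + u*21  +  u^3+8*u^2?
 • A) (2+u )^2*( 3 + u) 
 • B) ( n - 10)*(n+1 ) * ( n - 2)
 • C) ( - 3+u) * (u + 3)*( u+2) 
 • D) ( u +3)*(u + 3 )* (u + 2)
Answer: D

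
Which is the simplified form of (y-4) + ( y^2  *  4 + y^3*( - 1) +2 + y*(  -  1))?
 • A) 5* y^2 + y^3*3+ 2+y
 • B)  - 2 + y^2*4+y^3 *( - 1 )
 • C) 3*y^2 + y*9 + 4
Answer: B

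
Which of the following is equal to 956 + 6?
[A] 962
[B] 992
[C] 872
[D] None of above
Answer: A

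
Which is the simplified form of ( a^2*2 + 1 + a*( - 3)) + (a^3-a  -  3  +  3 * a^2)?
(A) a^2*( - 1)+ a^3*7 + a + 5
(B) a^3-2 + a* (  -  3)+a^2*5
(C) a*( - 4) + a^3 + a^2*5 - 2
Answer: C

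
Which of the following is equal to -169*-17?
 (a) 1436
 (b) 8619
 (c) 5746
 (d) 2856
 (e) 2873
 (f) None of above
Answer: e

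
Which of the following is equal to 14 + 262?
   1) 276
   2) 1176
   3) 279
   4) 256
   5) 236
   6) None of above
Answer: 1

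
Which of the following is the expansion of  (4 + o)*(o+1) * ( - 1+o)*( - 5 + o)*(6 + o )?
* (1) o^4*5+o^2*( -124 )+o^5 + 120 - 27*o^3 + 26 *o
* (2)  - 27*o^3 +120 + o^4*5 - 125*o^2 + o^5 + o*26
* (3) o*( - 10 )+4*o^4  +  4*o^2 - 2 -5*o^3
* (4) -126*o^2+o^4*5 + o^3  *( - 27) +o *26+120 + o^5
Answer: 2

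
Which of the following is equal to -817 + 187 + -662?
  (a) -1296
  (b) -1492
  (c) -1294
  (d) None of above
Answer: d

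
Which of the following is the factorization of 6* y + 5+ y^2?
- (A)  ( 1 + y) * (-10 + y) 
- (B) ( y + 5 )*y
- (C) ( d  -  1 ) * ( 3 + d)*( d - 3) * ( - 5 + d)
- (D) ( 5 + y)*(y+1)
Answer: D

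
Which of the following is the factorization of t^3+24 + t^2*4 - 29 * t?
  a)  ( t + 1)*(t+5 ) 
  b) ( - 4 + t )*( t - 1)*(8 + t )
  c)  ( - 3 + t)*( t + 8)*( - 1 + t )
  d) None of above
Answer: c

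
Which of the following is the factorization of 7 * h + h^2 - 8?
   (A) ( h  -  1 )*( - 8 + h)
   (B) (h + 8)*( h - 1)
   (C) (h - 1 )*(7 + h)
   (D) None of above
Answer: B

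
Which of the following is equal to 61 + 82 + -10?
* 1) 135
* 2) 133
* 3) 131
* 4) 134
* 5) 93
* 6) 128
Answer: 2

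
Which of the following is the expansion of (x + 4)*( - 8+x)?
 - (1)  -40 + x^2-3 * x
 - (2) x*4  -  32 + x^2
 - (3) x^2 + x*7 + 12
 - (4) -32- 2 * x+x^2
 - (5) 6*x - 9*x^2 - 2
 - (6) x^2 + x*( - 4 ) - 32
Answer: 6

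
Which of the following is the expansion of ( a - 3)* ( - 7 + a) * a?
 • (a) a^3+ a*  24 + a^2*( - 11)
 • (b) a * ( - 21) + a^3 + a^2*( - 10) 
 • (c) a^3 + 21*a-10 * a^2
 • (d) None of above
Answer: c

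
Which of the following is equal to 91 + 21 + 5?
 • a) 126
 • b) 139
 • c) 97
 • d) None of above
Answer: d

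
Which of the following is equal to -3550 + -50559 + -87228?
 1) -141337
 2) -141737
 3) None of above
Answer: 1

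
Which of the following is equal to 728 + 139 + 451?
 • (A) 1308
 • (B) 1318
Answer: B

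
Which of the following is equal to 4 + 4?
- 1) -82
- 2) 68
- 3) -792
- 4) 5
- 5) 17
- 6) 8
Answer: 6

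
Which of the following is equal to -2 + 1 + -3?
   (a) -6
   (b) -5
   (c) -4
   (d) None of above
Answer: c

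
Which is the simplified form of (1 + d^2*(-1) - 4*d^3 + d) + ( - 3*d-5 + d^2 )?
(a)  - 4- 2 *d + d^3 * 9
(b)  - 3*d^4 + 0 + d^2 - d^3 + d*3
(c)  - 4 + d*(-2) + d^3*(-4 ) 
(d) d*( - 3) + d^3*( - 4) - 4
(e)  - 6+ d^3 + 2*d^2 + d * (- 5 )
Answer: c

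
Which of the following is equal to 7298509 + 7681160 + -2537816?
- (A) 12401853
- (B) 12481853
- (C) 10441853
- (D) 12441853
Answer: D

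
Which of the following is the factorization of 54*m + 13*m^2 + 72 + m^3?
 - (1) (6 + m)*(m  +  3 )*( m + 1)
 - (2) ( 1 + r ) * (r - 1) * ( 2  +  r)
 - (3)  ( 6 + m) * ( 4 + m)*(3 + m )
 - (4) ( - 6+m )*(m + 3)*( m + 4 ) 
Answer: 3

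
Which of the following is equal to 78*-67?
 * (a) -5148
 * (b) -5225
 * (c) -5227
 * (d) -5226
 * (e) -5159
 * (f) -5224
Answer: d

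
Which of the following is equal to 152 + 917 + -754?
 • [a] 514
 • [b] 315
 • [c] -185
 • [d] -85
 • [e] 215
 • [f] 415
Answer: b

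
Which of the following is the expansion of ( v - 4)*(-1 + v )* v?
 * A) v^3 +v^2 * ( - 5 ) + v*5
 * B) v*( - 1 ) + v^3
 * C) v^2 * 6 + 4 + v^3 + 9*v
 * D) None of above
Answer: D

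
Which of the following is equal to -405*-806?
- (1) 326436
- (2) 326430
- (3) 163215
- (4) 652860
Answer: 2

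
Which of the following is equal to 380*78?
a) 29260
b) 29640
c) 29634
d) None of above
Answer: b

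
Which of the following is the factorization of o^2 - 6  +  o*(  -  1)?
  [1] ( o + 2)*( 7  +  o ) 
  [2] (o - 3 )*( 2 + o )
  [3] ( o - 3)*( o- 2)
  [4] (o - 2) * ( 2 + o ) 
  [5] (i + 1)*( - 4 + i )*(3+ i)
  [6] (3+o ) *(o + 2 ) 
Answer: 2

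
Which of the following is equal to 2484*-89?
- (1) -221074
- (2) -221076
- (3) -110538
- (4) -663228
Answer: 2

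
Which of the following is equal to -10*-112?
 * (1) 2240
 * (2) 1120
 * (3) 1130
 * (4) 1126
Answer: 2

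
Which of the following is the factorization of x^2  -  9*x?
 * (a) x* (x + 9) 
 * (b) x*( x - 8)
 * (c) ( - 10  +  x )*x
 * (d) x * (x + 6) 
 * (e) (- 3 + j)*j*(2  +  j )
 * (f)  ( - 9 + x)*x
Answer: f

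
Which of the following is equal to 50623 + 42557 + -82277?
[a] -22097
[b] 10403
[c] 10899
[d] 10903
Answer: d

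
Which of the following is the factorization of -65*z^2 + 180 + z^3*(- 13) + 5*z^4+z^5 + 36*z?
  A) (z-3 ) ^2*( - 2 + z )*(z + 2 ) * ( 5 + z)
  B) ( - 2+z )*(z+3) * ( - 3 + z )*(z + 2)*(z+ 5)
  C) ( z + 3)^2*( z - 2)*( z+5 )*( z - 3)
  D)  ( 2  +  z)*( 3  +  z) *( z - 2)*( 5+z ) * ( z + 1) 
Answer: B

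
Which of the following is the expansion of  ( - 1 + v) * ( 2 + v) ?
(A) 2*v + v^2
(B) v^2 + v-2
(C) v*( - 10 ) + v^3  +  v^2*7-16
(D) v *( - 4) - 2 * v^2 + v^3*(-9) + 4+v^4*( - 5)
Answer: B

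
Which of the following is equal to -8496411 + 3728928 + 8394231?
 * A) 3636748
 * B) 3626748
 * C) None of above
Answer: B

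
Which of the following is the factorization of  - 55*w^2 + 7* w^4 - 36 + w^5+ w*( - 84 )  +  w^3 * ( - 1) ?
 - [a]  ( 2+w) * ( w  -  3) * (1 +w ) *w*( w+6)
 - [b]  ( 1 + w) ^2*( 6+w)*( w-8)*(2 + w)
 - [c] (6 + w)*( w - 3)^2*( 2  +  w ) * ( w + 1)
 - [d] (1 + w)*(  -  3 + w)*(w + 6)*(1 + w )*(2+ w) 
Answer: d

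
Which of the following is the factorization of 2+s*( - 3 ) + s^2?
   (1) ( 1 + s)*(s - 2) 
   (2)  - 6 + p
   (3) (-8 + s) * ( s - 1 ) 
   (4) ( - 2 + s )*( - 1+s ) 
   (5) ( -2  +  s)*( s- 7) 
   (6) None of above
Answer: 4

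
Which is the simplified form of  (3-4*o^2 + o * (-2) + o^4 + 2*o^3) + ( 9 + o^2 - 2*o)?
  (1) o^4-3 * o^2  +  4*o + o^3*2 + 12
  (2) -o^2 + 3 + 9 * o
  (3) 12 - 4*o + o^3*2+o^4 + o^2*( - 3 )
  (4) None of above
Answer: 3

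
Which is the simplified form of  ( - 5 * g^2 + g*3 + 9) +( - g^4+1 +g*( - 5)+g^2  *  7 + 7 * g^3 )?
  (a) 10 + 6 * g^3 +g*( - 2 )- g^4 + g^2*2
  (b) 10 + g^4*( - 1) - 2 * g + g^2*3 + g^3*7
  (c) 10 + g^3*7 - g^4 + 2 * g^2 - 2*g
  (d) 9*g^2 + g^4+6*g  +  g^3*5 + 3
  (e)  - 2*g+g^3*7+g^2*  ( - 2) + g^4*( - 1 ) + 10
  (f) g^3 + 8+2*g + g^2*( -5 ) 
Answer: c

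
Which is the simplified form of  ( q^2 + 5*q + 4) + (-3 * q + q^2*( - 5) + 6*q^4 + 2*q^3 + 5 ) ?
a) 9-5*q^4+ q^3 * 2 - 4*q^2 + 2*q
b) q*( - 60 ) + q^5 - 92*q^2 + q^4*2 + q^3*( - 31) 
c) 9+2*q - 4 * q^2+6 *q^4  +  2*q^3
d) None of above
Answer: c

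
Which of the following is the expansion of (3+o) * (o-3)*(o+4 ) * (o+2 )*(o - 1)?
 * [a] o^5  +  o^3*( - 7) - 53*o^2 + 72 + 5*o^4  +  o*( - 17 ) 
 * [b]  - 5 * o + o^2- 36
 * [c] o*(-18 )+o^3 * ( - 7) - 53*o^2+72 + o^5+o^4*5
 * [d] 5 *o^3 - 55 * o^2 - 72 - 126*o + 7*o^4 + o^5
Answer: c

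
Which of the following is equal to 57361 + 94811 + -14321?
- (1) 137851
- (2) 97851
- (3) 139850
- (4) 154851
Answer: 1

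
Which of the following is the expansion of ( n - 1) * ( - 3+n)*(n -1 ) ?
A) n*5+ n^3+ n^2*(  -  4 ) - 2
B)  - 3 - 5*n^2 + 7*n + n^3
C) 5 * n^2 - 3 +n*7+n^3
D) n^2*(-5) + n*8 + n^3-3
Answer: B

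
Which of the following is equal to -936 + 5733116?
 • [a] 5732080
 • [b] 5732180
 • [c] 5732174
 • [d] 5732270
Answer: b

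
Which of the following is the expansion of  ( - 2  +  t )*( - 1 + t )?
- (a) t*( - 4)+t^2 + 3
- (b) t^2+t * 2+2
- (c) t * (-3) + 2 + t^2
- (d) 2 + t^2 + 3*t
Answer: c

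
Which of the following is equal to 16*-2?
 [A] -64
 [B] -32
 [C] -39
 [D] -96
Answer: B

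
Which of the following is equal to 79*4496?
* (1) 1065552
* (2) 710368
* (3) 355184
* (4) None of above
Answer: 3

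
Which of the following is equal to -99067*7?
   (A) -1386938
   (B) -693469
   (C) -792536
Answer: B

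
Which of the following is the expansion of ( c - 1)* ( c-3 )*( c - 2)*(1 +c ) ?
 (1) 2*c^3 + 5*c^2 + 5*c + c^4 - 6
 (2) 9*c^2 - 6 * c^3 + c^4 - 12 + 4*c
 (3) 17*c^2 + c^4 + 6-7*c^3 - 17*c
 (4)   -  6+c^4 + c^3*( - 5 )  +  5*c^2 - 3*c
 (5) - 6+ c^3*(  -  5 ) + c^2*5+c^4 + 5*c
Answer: 5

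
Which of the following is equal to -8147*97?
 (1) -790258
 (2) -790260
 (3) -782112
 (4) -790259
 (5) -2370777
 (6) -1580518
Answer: 4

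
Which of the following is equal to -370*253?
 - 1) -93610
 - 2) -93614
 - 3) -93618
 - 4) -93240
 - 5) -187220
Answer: 1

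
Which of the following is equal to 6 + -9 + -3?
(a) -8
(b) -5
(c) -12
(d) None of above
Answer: d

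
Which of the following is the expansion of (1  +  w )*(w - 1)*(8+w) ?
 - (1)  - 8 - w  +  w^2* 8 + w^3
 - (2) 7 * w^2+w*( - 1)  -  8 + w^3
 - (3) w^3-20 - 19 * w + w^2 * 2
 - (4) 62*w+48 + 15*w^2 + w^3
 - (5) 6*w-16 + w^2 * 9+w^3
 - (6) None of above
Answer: 1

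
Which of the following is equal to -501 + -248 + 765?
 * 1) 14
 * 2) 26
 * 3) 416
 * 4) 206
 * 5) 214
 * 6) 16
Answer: 6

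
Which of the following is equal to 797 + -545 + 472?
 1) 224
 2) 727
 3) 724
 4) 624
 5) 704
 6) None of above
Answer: 3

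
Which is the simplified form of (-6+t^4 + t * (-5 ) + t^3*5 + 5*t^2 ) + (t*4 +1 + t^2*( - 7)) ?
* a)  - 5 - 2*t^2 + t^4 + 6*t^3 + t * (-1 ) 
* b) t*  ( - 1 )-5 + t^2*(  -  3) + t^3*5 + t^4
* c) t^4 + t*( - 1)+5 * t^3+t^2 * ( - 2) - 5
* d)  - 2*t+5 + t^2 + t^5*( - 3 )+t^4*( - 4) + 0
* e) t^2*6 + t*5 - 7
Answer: c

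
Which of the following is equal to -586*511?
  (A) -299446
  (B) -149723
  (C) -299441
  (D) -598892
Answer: A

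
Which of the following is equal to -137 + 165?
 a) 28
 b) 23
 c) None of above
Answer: a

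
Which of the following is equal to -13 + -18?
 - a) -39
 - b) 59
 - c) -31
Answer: c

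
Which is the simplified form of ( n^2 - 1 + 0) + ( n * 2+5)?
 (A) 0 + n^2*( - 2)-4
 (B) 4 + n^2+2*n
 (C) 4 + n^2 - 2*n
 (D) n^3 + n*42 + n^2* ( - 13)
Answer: B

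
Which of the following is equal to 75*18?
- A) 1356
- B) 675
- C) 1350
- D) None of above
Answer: C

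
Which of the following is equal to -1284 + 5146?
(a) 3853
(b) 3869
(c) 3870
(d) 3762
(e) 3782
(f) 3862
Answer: f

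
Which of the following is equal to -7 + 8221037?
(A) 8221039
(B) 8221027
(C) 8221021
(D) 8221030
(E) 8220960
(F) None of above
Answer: D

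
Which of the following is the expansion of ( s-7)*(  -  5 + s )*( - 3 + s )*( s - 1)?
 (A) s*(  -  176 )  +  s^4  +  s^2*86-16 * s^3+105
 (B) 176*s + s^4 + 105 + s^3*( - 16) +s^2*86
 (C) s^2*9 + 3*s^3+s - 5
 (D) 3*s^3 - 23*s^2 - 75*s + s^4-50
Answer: A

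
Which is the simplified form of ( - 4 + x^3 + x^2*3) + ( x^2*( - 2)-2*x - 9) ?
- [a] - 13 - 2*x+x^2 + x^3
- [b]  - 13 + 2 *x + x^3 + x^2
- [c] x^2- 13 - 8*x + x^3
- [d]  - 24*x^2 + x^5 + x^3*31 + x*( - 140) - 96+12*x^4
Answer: a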